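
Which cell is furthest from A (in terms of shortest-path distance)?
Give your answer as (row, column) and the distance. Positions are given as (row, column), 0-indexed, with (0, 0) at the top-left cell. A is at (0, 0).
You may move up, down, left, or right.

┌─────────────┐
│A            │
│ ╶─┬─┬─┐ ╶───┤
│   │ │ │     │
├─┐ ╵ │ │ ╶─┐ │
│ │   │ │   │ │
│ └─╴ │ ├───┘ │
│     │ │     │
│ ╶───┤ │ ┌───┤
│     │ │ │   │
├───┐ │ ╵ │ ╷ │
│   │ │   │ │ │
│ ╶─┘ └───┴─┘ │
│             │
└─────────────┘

Computing BFS distances from A to all cells:
Furthest cell: (5, 5)
Distance: 20 steps

Path from A to the furthest cell:

┌─────────────┐
│A            │
│ ╶─┬─┬─┐ ╶───┤
│↳ ↓│ │ │     │
├─┐ ╵ │ │ ╶─┐ │
│ │↳ ↓│ │   │ │
│ └─╴ │ ├───┘ │
│↓ ← ↲│ │     │
│ ╶───┤ │ ┌───┤
│↳ → ↓│ │ │↓ ↰│
├───┐ │ ╵ │ ╷ │
│   │↓│   │B│↑│
│ ╶─┘ └───┴─┘ │
│    ↳ → → → ↑│
└─────────────┘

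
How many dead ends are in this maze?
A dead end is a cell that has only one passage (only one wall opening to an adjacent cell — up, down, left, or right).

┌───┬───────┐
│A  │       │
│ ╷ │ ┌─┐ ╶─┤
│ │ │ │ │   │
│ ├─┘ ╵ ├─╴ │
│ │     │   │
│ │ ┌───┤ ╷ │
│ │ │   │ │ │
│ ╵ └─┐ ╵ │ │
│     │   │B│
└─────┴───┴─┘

Checking each cell for number of passages:

Dead ends found at positions:
  (0, 5)
  (1, 1)
  (1, 3)
  (3, 2)
  (4, 2)
  (4, 5)
Total dead ends: 6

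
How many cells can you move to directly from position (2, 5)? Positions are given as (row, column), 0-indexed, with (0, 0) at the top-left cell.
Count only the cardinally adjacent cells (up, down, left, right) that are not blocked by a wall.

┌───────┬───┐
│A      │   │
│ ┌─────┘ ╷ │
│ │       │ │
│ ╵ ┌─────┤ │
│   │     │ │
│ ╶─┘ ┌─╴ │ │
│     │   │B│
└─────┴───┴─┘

Checking passable neighbors of (2, 5):
Neighbors: (1, 5), (3, 5)
Count: 2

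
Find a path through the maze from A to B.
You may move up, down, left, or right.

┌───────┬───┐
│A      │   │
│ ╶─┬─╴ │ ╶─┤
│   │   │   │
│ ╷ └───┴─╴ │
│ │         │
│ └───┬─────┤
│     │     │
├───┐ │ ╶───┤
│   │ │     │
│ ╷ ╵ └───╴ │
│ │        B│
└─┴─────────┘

Finding the shortest path through the maze:
Path length: 10 steps
Directions: down → down → down → right → right → down → down → right → right → right

Solution:

┌───────┬───┐
│A      │   │
│ ╶─┬─╴ │ ╶─┤
│↓  │   │   │
│ ╷ └───┴─╴ │
│↓│         │
│ └───┬─────┤
│↳ → ↓│     │
├───┐ │ ╶───┤
│   │↓│     │
│ ╷ ╵ └───╴ │
│ │  ↳ → → B│
└─┴─────────┘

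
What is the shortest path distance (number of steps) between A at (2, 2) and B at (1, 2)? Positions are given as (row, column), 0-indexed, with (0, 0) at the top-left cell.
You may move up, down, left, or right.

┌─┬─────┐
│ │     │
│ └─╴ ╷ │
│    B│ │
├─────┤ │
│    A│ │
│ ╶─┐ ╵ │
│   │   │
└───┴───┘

Finding path from (2, 2) to (1, 2):
Path: (2,2) → (3,2) → (3,3) → (2,3) → (1,3) → (0,3) → (0,2) → (1,2)
Distance: 7 steps

Solution:

┌─┬─────┐
│ │  ↓ ↰│
│ └─╴ ╷ │
│    B│↑│
├─────┤ │
│    A│↑│
│ ╶─┐ ╵ │
│   │↳ ↑│
└───┴───┘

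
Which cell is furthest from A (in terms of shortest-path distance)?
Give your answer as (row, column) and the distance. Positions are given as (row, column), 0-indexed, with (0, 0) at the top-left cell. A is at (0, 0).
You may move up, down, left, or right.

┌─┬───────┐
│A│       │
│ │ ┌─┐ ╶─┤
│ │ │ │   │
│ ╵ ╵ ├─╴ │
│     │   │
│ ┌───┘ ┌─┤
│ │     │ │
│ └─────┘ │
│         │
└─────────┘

Computing BFS distances from A to all cells:
Furthest cell: (3, 1)
Distance: 14 steps

Path from A to the furthest cell:

┌─┬───────┐
│A│↱ → ↓  │
│ │ ┌─┐ ╶─┤
│↓│↑│ │↳ ↓│
│ ╵ ╵ ├─╴ │
│↳ ↑  │↓ ↲│
│ ┌───┘ ┌─┤
│ │B ← ↲│ │
│ └─────┘ │
│         │
└─────────┘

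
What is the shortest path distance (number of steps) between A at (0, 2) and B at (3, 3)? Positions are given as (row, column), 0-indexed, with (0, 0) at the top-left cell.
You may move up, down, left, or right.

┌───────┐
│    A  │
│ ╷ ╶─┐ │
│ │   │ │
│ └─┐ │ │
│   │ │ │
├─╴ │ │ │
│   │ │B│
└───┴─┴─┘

Finding path from (0, 2) to (3, 3):
Path: (0,2) → (0,3) → (1,3) → (2,3) → (3,3)
Distance: 4 steps

Solution:

┌───────┐
│    A ↓│
│ ╷ ╶─┐ │
│ │   │↓│
│ └─┐ │ │
│   │ │↓│
├─╴ │ │ │
│   │ │B│
└───┴─┴─┘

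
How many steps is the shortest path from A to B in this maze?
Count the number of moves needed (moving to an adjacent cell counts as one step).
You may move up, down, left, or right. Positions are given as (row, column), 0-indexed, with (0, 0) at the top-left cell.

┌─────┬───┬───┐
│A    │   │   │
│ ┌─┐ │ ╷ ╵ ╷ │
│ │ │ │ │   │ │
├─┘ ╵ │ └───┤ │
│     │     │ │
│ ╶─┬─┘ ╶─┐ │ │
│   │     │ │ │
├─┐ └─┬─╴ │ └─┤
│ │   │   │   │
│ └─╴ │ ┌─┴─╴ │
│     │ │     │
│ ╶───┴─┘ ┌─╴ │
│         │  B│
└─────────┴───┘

Using BFS to find shortest path:
Start: (0, 0), End: (6, 6)
Path found:
(0,0) → (0,1) → (0,2) → (1,2) → (2,2) → (2,1) → (2,0) → (3,0) → (3,1) → (4,1) → (4,2) → (5,2) → (5,1) → (5,0) → (6,0) → (6,1) → (6,2) → (6,3) → (6,4) → (5,4) → (5,5) → (5,6) → (6,6)
Number of steps: 22

Solution:

┌─────┬───┬───┐
│A → ↓│   │   │
│ ┌─┐ │ ╷ ╵ ╷ │
│ │ │↓│ │   │ │
├─┘ ╵ │ └───┤ │
│↓ ← ↲│     │ │
│ ╶─┬─┘ ╶─┐ │ │
│↳ ↓│     │ │ │
├─┐ └─┬─╴ │ └─┤
│ │↳ ↓│   │   │
│ └─╴ │ ┌─┴─╴ │
│↓ ← ↲│ │↱ → ↓│
│ ╶───┴─┘ ┌─╴ │
│↳ → → → ↑│  B│
└─────────┴───┘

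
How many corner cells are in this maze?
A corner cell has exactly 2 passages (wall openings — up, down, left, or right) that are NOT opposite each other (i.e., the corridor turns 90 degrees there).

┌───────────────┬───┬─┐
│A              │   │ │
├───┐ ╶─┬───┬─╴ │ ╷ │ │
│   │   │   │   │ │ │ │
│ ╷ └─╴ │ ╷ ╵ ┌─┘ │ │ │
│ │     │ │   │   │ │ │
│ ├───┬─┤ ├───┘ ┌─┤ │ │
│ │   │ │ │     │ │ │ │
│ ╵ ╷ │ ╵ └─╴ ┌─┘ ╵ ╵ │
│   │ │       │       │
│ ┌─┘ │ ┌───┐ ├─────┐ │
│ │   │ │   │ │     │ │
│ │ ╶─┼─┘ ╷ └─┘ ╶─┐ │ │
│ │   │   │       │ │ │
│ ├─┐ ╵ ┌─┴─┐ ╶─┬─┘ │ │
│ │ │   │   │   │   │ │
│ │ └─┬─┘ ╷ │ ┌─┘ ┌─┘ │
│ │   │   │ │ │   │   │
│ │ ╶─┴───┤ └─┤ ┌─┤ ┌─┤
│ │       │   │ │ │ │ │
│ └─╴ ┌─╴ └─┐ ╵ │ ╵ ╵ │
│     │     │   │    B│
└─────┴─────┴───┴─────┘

Counting corner cells (2 non-opposite passages):
Total corners: 53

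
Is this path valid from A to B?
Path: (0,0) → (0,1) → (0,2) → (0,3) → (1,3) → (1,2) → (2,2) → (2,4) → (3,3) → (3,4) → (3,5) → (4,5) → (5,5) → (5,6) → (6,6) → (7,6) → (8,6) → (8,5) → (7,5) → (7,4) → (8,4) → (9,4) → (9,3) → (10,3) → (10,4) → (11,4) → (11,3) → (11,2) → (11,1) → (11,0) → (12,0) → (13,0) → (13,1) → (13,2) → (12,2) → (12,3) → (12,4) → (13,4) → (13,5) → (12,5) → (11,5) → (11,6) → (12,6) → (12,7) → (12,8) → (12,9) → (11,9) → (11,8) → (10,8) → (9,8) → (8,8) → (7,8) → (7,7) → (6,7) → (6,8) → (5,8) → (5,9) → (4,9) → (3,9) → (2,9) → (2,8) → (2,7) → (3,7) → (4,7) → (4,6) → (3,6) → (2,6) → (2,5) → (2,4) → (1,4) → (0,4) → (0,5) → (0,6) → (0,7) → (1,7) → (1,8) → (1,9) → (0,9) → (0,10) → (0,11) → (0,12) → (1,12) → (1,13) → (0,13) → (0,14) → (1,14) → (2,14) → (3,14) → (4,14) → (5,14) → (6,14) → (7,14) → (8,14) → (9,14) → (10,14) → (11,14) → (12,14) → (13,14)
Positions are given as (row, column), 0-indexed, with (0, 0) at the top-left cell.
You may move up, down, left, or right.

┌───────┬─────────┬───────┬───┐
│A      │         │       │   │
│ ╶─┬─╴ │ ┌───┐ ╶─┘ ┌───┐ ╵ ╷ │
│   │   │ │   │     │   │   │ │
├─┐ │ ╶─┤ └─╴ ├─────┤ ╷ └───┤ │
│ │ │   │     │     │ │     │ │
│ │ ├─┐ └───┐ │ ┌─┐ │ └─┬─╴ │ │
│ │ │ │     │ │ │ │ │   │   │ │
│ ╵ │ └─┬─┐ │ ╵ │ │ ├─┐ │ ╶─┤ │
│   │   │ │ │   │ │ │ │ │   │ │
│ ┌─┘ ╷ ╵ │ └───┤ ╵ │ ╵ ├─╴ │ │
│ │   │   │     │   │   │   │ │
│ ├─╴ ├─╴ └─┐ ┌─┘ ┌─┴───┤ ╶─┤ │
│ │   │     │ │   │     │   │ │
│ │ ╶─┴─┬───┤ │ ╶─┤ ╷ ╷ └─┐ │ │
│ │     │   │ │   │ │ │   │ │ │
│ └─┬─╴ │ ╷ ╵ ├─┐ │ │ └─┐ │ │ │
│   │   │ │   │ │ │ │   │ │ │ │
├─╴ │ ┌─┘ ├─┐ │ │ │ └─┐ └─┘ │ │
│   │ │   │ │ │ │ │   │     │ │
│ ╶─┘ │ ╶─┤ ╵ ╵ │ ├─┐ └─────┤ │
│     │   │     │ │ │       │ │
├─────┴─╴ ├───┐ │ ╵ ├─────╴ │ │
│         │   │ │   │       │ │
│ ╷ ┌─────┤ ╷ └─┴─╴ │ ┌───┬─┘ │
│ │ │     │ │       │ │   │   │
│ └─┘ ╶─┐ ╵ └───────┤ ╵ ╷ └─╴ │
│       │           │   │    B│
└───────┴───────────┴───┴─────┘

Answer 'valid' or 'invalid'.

Checking path validity:
Result: Invalid move at step 7: cannot move from (2, 2) to (2, 4).

invalid

Correct solution:

┌───────┬─────────┬───────┬───┐
│A → → ↓│↱ → → ↓  │↱ → → ↓│↱ ↓│
│ ╶─┬─╴ │ ┌───┐ ╶─┘ ┌───┐ ╵ ╷ │
│   │↓ ↲│↑│   │↳ → ↑│   │↳ ↑│↓│
├─┐ │ ╶─┤ └─╴ ├─────┤ ╷ └───┤ │
│ │ │↳ ↓│↑ ← ↰│↓ ← ↰│ │     │↓│
│ │ ├─┐ └───┐ │ ┌─┐ │ └─┬─╴ │ │
│ │ │ │↳ → ↓│↑│↓│ │↑│   │   │↓│
│ ╵ │ └─┬─┐ │ ╵ │ │ ├─┐ │ ╶─┤ │
│   │   │ │↓│↑ ↲│ │↑│ │ │   │↓│
│ ┌─┘ ╷ ╵ │ └───┤ ╵ │ ╵ ├─╴ │ │
│ │   │   │↳ ↓  │↱ ↑│   │   │↓│
│ ├─╴ ├─╴ └─┐ ┌─┘ ┌─┴───┤ ╶─┤ │
│ │   │     │↓│↱ ↑│     │   │↓│
│ │ ╶─┴─┬───┤ │ ╶─┤ ╷ ╷ └─┐ │ │
│ │     │↓ ↰│↓│↑ ↰│ │ │   │ │↓│
│ └─┬─╴ │ ╷ ╵ ├─┐ │ │ └─┐ │ │ │
│   │   │↓│↑ ↲│ │↑│ │   │ │ │↓│
├─╴ │ ┌─┘ ├─┐ │ │ │ └─┐ └─┘ │ │
│   │ │↓ ↲│ │ │ │↑│   │     │↓│
│ ╶─┘ │ ╶─┤ ╵ ╵ │ ├─┐ └─────┤ │
│     │↳ ↓│     │↑│ │       │↓│
├─────┴─╴ ├───┐ │ ╵ ├─────╴ │ │
│↓ ← ← ← ↲│↱ ↓│ │↑ ↰│       │↓│
│ ╷ ┌─────┤ ╷ └─┴─╴ │ ┌───┬─┘ │
│↓│ │↱ → ↓│↑│↳ → → ↑│ │   │  ↓│
│ └─┘ ╶─┐ ╵ └───────┤ ╵ ╷ └─╴ │
│↳ → ↑  │↳ ↑        │   │    B│
└───────┴───────────┴───┴─────┘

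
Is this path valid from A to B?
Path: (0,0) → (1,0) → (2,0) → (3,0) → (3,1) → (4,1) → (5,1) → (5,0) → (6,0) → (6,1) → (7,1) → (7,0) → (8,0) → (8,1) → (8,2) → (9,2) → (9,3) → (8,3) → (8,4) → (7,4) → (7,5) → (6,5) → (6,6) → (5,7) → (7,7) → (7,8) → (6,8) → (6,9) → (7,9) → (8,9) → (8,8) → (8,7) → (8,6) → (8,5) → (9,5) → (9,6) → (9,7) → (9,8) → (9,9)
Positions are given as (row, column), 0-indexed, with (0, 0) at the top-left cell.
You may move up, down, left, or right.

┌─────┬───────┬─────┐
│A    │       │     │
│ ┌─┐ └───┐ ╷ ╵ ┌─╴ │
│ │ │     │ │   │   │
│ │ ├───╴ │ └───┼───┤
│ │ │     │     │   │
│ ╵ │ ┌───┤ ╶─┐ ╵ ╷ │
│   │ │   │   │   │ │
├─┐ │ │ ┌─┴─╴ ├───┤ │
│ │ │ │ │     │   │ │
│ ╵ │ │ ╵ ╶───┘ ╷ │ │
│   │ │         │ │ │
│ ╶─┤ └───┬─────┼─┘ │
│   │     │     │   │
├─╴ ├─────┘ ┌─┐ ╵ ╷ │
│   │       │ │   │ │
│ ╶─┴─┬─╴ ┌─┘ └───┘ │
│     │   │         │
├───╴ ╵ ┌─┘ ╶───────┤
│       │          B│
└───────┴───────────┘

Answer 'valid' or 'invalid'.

Checking path validity:
Result: Invalid move at step 23: cannot move from (6, 6) to (5, 7).

invalid

Correct solution:

┌─────┬───────┬─────┐
│A    │       │     │
│ ┌─┐ └───┐ ╷ ╵ ┌─╴ │
│↓│ │     │ │   │   │
│ │ ├───╴ │ └───┼───┤
│↓│ │     │     │   │
│ ╵ │ ┌───┤ ╶─┐ ╵ ╷ │
│↳ ↓│ │   │   │   │ │
├─┐ │ │ ┌─┴─╴ ├───┤ │
│ │↓│ │ │     │   │ │
│ ╵ │ │ ╵ ╶───┘ ╷ │ │
│↓ ↲│ │         │ │ │
│ ╶─┤ └───┬─────┼─┘ │
│↳ ↓│     │↱ → ↓│↱ ↓│
├─╴ ├─────┘ ┌─┐ ╵ ╷ │
│↓ ↲│    ↱ ↑│ │↳ ↑│↓│
│ ╶─┴─┬─╴ ┌─┘ └───┘ │
│↳ → ↓│↱ ↑│↓ ← ← ← ↲│
├───╴ ╵ ┌─┘ ╶───────┤
│    ↳ ↑│  ↳ → → → B│
└───────┴───────────┘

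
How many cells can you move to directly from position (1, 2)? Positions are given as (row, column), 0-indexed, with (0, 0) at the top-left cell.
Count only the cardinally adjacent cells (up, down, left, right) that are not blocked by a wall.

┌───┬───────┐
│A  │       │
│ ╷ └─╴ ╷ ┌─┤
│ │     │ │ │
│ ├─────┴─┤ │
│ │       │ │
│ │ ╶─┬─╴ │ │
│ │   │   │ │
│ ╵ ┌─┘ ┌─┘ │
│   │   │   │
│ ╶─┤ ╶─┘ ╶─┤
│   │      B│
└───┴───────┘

Checking passable neighbors of (1, 2):
Neighbors: (1, 1), (1, 3)
Count: 2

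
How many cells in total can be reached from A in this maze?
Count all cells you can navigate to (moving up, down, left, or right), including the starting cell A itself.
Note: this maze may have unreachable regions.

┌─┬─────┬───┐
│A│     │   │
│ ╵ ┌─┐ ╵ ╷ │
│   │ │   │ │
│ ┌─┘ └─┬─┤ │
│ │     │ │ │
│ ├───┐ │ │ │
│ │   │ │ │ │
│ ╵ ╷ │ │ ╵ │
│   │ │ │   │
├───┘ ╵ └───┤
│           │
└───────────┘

Using BFS/flood-fill to find all reachable cells from A:
Maze size: 6 × 6 = 36 total cells
All cells are reachable — the maze is fully connected.
Reachable cells: 36

Reachable region (· marks reachable cells):

┌─┬─────┬───┐
│A│· · ·│· ·│
│ ╵ ┌─┐ ╵ ╷ │
│· ·│·│· ·│·│
│ ┌─┘ └─┬─┤ │
│·│· · ·│·│·│
│ ├───┐ │ │ │
│·│· ·│·│·│·│
│ ╵ ╷ │ │ ╵ │
│· ·│·│·│· ·│
├───┘ ╵ └───┤
│· · · · · ·│
└───────────┘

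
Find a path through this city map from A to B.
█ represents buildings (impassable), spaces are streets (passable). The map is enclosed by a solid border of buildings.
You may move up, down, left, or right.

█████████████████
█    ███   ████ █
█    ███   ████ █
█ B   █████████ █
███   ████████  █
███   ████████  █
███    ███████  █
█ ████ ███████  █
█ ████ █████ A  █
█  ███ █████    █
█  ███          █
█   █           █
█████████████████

Finding the shortest path from A to B:
Movement: cardinal only
Path length: 20 steps
Directions: down → down → left → left → left → left → left → left → left → up → up → up → up → left → up → up → up → left → left → left

Solution:

█████████████████
█    ███   ████ █
█    ███   ████ █
█ B←←↰█████████ █
███  ↑████████  █
███  ↑████████  █
███  ↑↰███████  █
█ ████↑███████  █
█ ████↑█████ A  █
█  ███↑█████ ↓  █
█  ███↑←←←←←←↲  █
█   █           █
█████████████████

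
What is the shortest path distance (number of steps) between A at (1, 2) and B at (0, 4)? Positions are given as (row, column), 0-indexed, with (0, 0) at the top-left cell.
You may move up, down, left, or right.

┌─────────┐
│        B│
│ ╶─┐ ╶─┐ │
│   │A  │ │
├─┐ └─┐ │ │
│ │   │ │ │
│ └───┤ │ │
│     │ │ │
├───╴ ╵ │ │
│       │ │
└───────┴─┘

Finding path from (1, 2) to (0, 4):
Path: (1,2) → (0,2) → (0,3) → (0,4)
Distance: 3 steps

Solution:

┌─────────┐
│    ↱ → B│
│ ╶─┐ ╶─┐ │
│   │A  │ │
├─┐ └─┐ │ │
│ │   │ │ │
│ └───┤ │ │
│     │ │ │
├───╴ ╵ │ │
│       │ │
└───────┴─┘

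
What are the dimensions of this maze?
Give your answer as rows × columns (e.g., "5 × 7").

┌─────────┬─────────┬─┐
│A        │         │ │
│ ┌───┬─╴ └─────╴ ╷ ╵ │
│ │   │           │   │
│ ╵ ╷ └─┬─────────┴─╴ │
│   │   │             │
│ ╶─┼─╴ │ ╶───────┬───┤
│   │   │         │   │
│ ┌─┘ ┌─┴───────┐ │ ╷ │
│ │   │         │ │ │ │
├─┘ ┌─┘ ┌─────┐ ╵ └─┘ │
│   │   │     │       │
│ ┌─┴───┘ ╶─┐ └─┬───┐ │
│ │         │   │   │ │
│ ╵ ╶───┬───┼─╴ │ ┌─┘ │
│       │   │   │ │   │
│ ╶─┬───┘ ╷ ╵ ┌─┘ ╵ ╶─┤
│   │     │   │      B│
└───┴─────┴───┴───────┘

Counting the maze dimensions:
Rows (vertical): 9
Columns (horizontal): 11
Dimensions: 9 × 11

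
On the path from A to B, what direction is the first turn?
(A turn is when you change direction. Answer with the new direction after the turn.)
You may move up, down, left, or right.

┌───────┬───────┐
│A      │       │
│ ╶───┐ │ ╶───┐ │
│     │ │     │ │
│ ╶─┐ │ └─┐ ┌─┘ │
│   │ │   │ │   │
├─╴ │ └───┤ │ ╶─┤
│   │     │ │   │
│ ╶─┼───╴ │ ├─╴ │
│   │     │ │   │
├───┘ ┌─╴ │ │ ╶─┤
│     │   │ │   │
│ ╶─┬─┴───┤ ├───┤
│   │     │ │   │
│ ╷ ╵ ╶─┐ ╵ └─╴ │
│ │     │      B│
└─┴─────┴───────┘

Directions: down, right, right, down, down, right, right, down, left, left, down, left, left, down, right, down, right, up, right, right, down, right, right, right
First turn direction: right

Solution:

┌───────┬───────┐
│A      │       │
│ ╶───┐ │ ╶───┐ │
│↳ → ↓│ │     │ │
│ ╶─┐ │ └─┐ ┌─┘ │
│   │↓│   │ │   │
├─╴ │ └───┤ │ ╶─┤
│   │↳ → ↓│ │   │
│ ╶─┼───╴ │ ├─╴ │
│   │↓ ← ↲│ │   │
├───┘ ┌─╴ │ │ ╶─┤
│↓ ← ↲│   │ │   │
│ ╶─┬─┴───┤ ├───┤
│↳ ↓│↱ → ↓│ │   │
│ ╷ ╵ ╶─┐ ╵ └─╴ │
│ │↳ ↑  │↳ → → B│
└─┴─────┴───────┘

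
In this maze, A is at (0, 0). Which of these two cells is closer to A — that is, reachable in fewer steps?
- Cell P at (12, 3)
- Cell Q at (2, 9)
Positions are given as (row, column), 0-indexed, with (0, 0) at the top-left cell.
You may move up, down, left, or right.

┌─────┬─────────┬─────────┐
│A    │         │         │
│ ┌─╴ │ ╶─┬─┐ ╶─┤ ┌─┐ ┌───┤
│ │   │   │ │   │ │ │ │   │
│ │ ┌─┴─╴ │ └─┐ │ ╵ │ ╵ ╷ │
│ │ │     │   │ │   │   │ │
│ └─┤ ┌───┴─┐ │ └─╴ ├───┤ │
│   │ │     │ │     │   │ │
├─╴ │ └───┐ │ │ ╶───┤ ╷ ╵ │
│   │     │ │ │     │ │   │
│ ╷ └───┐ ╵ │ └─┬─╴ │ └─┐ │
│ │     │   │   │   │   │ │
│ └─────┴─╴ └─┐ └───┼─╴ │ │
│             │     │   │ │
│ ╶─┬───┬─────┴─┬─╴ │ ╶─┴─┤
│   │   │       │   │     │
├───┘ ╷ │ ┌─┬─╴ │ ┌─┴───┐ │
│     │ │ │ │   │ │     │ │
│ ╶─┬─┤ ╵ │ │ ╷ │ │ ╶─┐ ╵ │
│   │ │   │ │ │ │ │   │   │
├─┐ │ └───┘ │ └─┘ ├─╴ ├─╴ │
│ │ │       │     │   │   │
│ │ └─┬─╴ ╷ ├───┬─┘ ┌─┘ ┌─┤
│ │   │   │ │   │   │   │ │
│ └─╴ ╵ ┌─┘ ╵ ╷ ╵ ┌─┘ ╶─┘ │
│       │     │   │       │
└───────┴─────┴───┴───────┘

Shortest path A → P at (12, 3): 83 steps
Shortest path A → Q at (2, 9): 35 steps

Q is closer (35 steps vs 83 steps).

Path to P:

┌─────┬─────────┬─────────┐
│A    │↱ → → ↓  │↱ → ↓    │
│ ┌─╴ │ ╶─┬─┐ ╶─┤ ┌─┐ ┌───┤
│↓│   │↑ ↰│ │↳ ↓│↑│ │↓│↱ ↓│
│ │ ┌─┴─╴ │ └─┐ │ ╵ │ ╵ ╷ │
│↓│ │↱ → ↑│   │↓│↑ ↰│↳ ↑│↓│
│ └─┤ ┌───┴─┐ │ └─╴ ├───┤ │
│↳ ↓│↑│     │ │↳ → ↑│↓ ↰│↓│
├─╴ │ └───┐ │ │ ╶───┤ ╷ ╵ │
│↓ ↲│↑ ← ↰│ │ │     │↓│↑ ↲│
│ ╷ └───┐ ╵ │ └─┬─╴ │ └─┐ │
│↓│     │↑ ↰│   │   │↳ ↓│ │
│ └─────┴─╴ └─┐ └───┼─╴ │ │
│↳ → → → → ↑  │     │↓ ↲│ │
│ ╶─┬───┬─────┴─┬─╴ │ ╶─┴─┤
│   │   │       │   │↳ → ↓│
├───┘ ╷ │ ┌─┬─╴ │ ┌─┴───┐ │
│     │ │ │ │   │ │↓ ← ↰│↓│
│ ╶─┬─┤ ╵ │ │ ╷ │ │ ╶─┐ ╵ │
│   │ │   │ │ │ │ │↳ ↓│↑ ↲│
├─┐ │ └───┘ │ └─┘ ├─╴ ├─╴ │
│ │ │    ↓ ↰│     │↓ ↲│   │
│ │ └─┬─╴ ╷ ├───┬─┘ ┌─┘ ┌─┤
│ │   │↓ ↲│↑│↓ ↰│↓ ↲│   │ │
│ └─╴ ╵ ┌─┘ ╵ ╷ ╵ ┌─┘ ╶─┘ │
│      P│  ↑ ↲│↑ ↲│       │
└───────┴─────┴───┴───────┘

Path to Q:

┌─────┬─────────┬─────────┐
│A    │↱ → → ↓  │         │
│ ┌─╴ │ ╶─┬─┐ ╶─┤ ┌─┐ ┌───┤
│↓│   │↑ ↰│ │↳ ↓│ │ │ │   │
│ │ ┌─┴─╴ │ └─┐ │ ╵ │ ╵ ╷ │
│↓│ │↱ → ↑│   │↓│  Q│   │ │
│ └─┤ ┌───┴─┐ │ └─╴ ├───┤ │
│↳ ↓│↑│     │ │↳ → ↑│   │ │
├─╴ │ └───┐ │ │ ╶───┤ ╷ ╵ │
│↓ ↲│↑ ← ↰│ │ │     │ │   │
│ ╷ └───┐ ╵ │ └─┬─╴ │ └─┐ │
│↓│     │↑ ↰│   │   │   │ │
│ └─────┴─╴ └─┐ └───┼─╴ │ │
│↳ → → → → ↑  │     │   │ │
│ ╶─┬───┬─────┴─┬─╴ │ ╶─┴─┤
│   │   │       │   │     │
├───┘ ╷ │ ┌─┬─╴ │ ┌─┴───┐ │
│     │ │ │ │   │ │     │ │
│ ╶─┬─┤ ╵ │ │ ╷ │ │ ╶─┐ ╵ │
│   │ │   │ │ │ │ │   │   │
├─┐ │ └───┘ │ └─┘ ├─╴ ├─╴ │
│ │ │       │     │   │   │
│ │ └─┬─╴ ╷ ├───┬─┘ ┌─┘ ┌─┤
│ │   │   │ │   │   │   │ │
│ └─╴ ╵ ┌─┘ ╵ ╷ ╵ ┌─┘ ╶─┘ │
│       │     │   │       │
└───────┴─────┴───┴───────┘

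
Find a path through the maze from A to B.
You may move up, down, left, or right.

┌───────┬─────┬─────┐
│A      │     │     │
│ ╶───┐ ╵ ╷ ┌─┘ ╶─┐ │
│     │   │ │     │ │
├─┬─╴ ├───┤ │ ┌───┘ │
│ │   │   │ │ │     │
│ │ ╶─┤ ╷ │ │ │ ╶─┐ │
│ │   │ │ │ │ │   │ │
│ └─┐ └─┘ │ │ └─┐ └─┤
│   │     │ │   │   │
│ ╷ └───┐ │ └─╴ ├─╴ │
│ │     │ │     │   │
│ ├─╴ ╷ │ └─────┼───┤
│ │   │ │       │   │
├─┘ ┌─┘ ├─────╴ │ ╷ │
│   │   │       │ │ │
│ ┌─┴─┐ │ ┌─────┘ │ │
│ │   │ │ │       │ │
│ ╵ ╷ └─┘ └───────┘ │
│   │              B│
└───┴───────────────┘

Finding the shortest path through the maze:
Path length: 26 steps
Directions: down → right → right → down → left → down → right → down → right → right → down → down → right → right → right → down → left → left → left → down → down → right → right → right → right → right

Solution:

┌───────┬─────┬─────┐
│A      │     │     │
│ ╶───┐ ╵ ╷ ┌─┘ ╶─┐ │
│↳ → ↓│   │ │     │ │
├─┬─╴ ├───┤ │ ┌───┘ │
│ │↓ ↲│   │ │ │     │
│ │ ╶─┤ ╷ │ │ │ ╶─┐ │
│ │↳ ↓│ │ │ │ │   │ │
│ └─┐ └─┘ │ │ └─┐ └─┤
│   │↳ → ↓│ │   │   │
│ ╷ └───┐ │ └─╴ ├─╴ │
│ │     │↓│     │   │
│ ├─╴ ╷ │ └─────┼───┤
│ │   │ │↳ → → ↓│   │
├─┘ ┌─┘ ├─────╴ │ ╷ │
│   │   │↓ ← ← ↲│ │ │
│ ┌─┴─┐ │ ┌─────┘ │ │
│ │   │ │↓│       │ │
│ ╵ ╷ └─┘ └───────┘ │
│   │    ↳ → → → → B│
└───┴───────────────┘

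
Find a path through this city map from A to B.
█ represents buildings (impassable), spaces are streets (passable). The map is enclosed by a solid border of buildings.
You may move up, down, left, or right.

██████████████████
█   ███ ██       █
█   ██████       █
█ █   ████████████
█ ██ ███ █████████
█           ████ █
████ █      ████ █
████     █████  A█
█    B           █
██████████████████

Finding the shortest path from A to B:
Movement: cardinal only
Path length: 12 steps
Directions: down → left → left → left → left → left → left → left → left → left → left → left

Solution:

██████████████████
█   ███ ██       █
█   ██████       █
█ █   ████████████
█ ██ ███ █████████
█           ████ █
████ █      ████ █
████     █████  A█
█    B←←←←←←←←←←↲█
██████████████████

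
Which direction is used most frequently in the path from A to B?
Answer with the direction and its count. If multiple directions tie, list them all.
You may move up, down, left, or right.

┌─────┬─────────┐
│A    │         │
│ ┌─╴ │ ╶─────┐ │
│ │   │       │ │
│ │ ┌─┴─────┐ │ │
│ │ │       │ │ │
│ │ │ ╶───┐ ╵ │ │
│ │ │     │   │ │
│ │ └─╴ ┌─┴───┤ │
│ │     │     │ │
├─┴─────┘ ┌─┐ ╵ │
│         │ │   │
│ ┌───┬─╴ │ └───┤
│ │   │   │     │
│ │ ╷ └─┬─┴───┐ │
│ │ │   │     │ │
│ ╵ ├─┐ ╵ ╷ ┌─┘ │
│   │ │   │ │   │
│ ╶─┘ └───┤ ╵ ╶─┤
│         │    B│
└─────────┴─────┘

Directions: right, right, down, left, down, down, down, right, right, up, left, up, right, right, right, down, right, up, up, left, left, left, up, right, right, right, right, down, down, down, down, down, left, up, left, left, down, left, left, left, left, down, down, down, right, up, up, right, down, right, down, right, up, right, down, down, right, right
Counts: {'right': 19, 'down': 18, 'left': 12, 'up': 9}
Most common: right (19 times)

Solution:

┌─────┬─────────┐
│A → ↓│↱ → → → ↓│
│ ┌─╴ │ ╶─────┐ │
│ │↓ ↲│↑ ← ← ↰│↓│
│ │ ┌─┴─────┐ │ │
│ │↓│↱ → → ↓│↑│↓│
│ │ │ ╶───┐ ╵ │ │
│ │↓│↑ ↰  │↳ ↑│↓│
│ │ └─╴ ┌─┴───┤ │
│ │↳ → ↑│↓ ← ↰│↓│
├─┴─────┘ ┌─┐ ╵ │
│↓ ← ← ← ↲│ │↑ ↲│
│ ┌───┬─╴ │ └───┤
│↓│↱ ↓│   │     │
│ │ ╷ └─┬─┴───┐ │
│↓│↑│↳ ↓│↱ ↓  │ │
│ ╵ ├─┐ ╵ ╷ ┌─┘ │
│↳ ↑│ │↳ ↑│↓│   │
│ ╶─┘ └───┤ ╵ ╶─┤
│         │↳ → B│
└─────────┴─────┘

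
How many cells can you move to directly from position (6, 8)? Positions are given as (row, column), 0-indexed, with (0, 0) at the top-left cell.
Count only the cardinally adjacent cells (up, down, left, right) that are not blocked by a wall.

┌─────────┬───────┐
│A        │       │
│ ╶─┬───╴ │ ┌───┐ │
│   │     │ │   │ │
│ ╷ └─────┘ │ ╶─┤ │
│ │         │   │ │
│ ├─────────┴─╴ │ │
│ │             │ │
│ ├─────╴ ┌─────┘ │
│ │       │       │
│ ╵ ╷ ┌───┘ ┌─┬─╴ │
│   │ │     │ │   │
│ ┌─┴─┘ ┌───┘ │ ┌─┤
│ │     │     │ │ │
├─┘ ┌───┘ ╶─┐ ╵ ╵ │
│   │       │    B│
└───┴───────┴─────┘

Checking passable neighbors of (6, 8):
Neighbors: (7, 8)
Count: 1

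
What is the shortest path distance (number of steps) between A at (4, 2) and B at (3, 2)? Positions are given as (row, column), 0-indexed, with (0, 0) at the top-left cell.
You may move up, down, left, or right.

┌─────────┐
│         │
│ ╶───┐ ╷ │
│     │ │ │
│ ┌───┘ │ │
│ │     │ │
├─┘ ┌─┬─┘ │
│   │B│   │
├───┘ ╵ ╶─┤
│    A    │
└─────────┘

Finding path from (4, 2) to (3, 2):
Path: (4,2) → (3,2)
Distance: 1 steps

Solution:

┌─────────┐
│         │
│ ╶───┐ ╷ │
│     │ │ │
│ ┌───┘ │ │
│ │     │ │
├─┘ ┌─┬─┘ │
│   │B│   │
├───┘ ╵ ╶─┤
│    A    │
└─────────┘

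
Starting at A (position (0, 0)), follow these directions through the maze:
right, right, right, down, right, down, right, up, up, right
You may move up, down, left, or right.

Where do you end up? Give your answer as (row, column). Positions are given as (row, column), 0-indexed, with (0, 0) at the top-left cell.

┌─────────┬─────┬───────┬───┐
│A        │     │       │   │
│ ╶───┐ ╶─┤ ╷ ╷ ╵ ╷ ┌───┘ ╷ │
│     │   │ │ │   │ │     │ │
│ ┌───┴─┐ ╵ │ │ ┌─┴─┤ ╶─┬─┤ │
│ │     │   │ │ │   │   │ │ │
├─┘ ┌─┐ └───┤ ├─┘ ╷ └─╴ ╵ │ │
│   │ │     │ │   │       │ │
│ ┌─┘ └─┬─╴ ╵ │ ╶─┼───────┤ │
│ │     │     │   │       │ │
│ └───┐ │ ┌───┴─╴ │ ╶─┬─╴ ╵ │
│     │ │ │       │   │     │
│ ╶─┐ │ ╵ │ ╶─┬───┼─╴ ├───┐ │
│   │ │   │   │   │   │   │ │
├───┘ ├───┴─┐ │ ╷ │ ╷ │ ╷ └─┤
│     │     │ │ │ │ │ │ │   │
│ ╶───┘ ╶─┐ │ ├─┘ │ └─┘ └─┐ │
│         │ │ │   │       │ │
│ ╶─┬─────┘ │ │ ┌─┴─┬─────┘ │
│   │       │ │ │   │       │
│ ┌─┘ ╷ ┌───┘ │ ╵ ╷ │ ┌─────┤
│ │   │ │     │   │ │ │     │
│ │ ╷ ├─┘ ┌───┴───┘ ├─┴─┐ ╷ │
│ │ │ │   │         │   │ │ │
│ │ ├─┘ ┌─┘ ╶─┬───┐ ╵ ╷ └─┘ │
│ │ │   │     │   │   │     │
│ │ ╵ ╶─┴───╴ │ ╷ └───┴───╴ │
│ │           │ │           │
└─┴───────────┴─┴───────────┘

Following directions step by step:
Start: (0, 0)
  right: (0, 0) → (0, 1)
  right: (0, 1) → (0, 2)
  right: (0, 2) → (0, 3)
  down: (0, 3) → (1, 3)
  right: (1, 3) → (1, 4)
  down: (1, 4) → (2, 4)
  right: (2, 4) → (2, 5)
  up: (2, 5) → (1, 5)
  up: (1, 5) → (0, 5)
  right: (0, 5) → (0, 6)
Final position: (0, 6)

Path taken:

┌─────────┬─────┬───────┬───┐
│A → → ↓  │↱ B  │       │   │
│ ╶───┐ ╶─┤ ╷ ╷ ╵ ╷ ┌───┘ ╷ │
│     │↳ ↓│↑│ │   │ │     │ │
│ ┌───┴─┐ ╵ │ │ ┌─┴─┤ ╶─┬─┤ │
│ │     │↳ ↑│ │ │   │   │ │ │
├─┘ ┌─┐ └───┤ ├─┘ ╷ └─╴ ╵ │ │
│   │ │     │ │   │       │ │
│ ┌─┘ └─┬─╴ ╵ │ ╶─┼───────┤ │
│ │     │     │   │       │ │
│ └───┐ │ ┌───┴─╴ │ ╶─┬─╴ ╵ │
│     │ │ │       │   │     │
│ ╶─┐ │ ╵ │ ╶─┬───┼─╴ ├───┐ │
│   │ │   │   │   │   │   │ │
├───┘ ├───┴─┐ │ ╷ │ ╷ │ ╷ └─┤
│     │     │ │ │ │ │ │ │   │
│ ╶───┘ ╶─┐ │ ├─┘ │ └─┘ └─┐ │
│         │ │ │   │       │ │
│ ╶─┬─────┘ │ │ ┌─┴─┬─────┘ │
│   │       │ │ │   │       │
│ ┌─┘ ╷ ┌───┘ │ ╵ ╷ │ ┌─────┤
│ │   │ │     │   │ │ │     │
│ │ ╷ ├─┘ ┌───┴───┘ ├─┴─┐ ╷ │
│ │ │ │   │         │   │ │ │
│ │ ├─┘ ┌─┘ ╶─┬───┐ ╵ ╷ └─┘ │
│ │ │   │     │   │   │     │
│ │ ╵ ╶─┴───╴ │ ╷ └───┴───╴ │
│ │           │ │           │
└─┴───────────┴─┴───────────┘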